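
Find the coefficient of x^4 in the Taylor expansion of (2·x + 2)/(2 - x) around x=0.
Expand to order 4: (2·x + 2)/(2 - x) = 3·x^4/16 + 3·x^3/8 + 3·x^2/4 + 3·x/2 + 1 + O(x^5).
The coefficient of x^4 is 3/16.

Final answer: 3/16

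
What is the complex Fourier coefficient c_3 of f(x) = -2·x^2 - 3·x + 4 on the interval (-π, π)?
Compute the real Fourier coefficients first: a_3 = 8/9, b_3 = -2.
Then c_3 = (a_3 − i·b_3)/2 = 4/9 + i.

Final answer: 4/9 + i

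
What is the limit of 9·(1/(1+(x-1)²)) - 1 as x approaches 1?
Direct substitution at x = 1 gives 8.

Final answer: 8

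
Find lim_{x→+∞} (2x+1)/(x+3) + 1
Evaluate the dominant behaviour as x → +∞; each term tends to a finite value or vanishes.
Limit = 3.

Final answer: 3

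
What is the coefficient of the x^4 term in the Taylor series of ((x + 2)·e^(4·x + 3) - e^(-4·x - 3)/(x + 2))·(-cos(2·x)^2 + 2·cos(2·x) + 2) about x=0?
Expand to order 4: ((x + 2)·e^(4·x + 3) - e^(-4·x - 3)/(x + 2))·(-cos(2·x)^2 + 2·cos(2·x) + 2) = x^4·(-827·e^(-3)/32 + 88·e^(3)) + x^3·(379·e^(-3)/16 + 88·e^(3)) + x^2·(-123·e^(-3)/8 + 60·e^(3)) + x·(27·e^(-3)/4 + 27·e^(3)) - 3·e^(-3)/2 + 6·e^(3) + O(x^5).
The coefficient of x^4 is -827·e^(-3)/32 + 88·e^(3).

Final answer: -827·e^(-3)/32 + 88·e^(3)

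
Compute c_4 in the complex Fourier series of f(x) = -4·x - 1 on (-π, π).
Compute the real Fourier coefficients first: a_4 = 0, b_4 = 2.
Then c_4 = (a_4 − i·b_4)/2 = -i.

Final answer: -i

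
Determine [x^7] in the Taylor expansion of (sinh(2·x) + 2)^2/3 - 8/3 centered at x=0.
Expand to order 7: (sinh(2·x) + 2)^2/3 - 8/3 = 32·x^7/945 + 128·x^6/135 + 16·x^5/45 + 16·x^4/9 + 16·x^3/9 + 4·x^2/3 + 8·x/3 - 4/3 + O(x^8).
The coefficient of x^7 is 32/945.

Final answer: 32/945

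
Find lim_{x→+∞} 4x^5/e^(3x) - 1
The quotient is an ∞/∞ indeterminate form as x → +∞.
The exponential denominator e^(3x) dominates the polynomial numerator (e^x ≫ x^5 as x → ∞), so the quotient → 0.
Adding the constant: 0 - 1 = -1. Limit = -1.

Final answer: -1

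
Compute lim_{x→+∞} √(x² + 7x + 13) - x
This is an ∞ − ∞ indeterminate form.
Multiply and divide by the conjugate √(x²+7x + 13) + x; the x² terms cancel, leaving (7x + 13)/(√(x²+7x + 13)+x) → 7/2.
Limit = 7/2.

Final answer: 7/2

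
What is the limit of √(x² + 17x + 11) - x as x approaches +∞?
This is an ∞ − ∞ indeterminate form.
Multiply and divide by the conjugate √(x²+17x + 11) + x; the x² terms cancel, leaving (17x + 11)/(√(x²+17x + 11)+x) → 17/2.
Limit = 17/2.

Final answer: 17/2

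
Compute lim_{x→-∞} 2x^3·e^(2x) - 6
The product is a 0·∞ indeterminate form at x → -∞.
Rewrite the product as 2x^3 / e^(-2x) (an ∞/∞ form) and apply L'Hôpital, or use the standard hierarchy e^(2|x|) ≫ |x^3| as x → -∞.
The indeterminate product → 0, so the limit = -6.

Final answer: -6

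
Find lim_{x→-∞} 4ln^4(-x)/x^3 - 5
The quotient is an ∞/∞ indeterminate form as x → -∞.
Compare growth rates of the dominant terms (exponentials ≫ polynomials ≫ logarithms), or apply L'Hôpital's rule; the quotient → 0.
Adding the constant: 0 - 5 = -5. Limit = -5.

Final answer: -5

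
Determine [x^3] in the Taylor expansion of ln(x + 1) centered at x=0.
Expand to order 3: ln(x + 1) = x^3/3 - x^2/2 + x + O(x^4).
The coefficient of x^3 is 1/3.

Final answer: 1/3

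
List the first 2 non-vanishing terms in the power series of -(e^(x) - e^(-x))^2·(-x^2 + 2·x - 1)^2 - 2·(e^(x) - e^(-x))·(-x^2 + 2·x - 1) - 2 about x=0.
4·x - 2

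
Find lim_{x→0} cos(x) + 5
Direct substitution at x = 0 gives 6.

Final answer: 6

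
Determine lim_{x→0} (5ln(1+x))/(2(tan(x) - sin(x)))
Both numerator and denominator → 0 as x → 0; this is a 0/0 indeterminate form.
Expand each to leading order near x = 0: numerator ~ 5·x, denominator ~ x^3.
The limit of the ratio is ∞.

Final answer: ∞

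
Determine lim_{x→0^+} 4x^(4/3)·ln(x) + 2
The product is a 0·∞ indeterminate form at x → 0⁺.
Rewrite the product as 4·ln(x) / x^(-4/3) and apply L'Hôpital, or use the standard hierarchy x^(-4/3) ≫ |ln x| as x → 0⁺.
The indeterminate product → 0, so the limit = 2.

Final answer: 2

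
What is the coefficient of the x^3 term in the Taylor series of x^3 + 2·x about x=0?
Expand to order 3: x^3 + 2·x = x^3 + 2·x + O(x^4).
The coefficient of x^3 is 1.

Final answer: 1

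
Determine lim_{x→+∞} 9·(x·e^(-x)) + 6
Evaluate the dominant behaviour as x → +∞; each term tends to a finite value or vanishes.
Limit = 6.

Final answer: 6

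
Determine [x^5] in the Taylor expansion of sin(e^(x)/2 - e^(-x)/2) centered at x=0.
-1/15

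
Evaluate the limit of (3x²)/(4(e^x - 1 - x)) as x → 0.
Both numerator and denominator → 0 as x → 0; this is a 0/0 indeterminate form.
Expand each to leading order near x = 0: numerator ~ 3·x^2, denominator ~ 2·x^2.
The limit of the ratio is 3/2.

Final answer: 3/2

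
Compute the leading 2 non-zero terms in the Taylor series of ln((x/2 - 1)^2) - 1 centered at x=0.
-x - 1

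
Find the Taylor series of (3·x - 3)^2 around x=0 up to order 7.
9·x^2 - 18·x + 9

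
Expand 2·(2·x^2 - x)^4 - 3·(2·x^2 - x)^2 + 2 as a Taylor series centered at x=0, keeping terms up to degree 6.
48·x^6 - 16·x^5 - 10·x^4 + 12·x^3 - 3·x^2 + 2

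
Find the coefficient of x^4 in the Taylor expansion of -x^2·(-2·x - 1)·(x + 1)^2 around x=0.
Expand to order 4: -x^2·(-2·x - 1)·(x + 1)^2 = 5·x^4 + 4·x^3 + x^2 + O(x^5).
The coefficient of x^4 is 5.

Final answer: 5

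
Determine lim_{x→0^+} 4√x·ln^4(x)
This is a 0·∞ indeterminate form at x → 0⁺.
Rewrite the product as 4·ln^4(x) / x^(-1/2) and apply L'Hôpital, or use the standard hierarchy x^(-1/2) ≫ |ln x|^4 as x → 0⁺.
The indeterminate product → 0, so the limit = 0.

Final answer: 0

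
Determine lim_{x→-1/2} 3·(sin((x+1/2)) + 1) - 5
Direct substitution at x = -1/2 gives -2.

Final answer: -2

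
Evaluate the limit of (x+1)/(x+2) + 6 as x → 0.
Direct substitution at x = 0 gives 13/2.

Final answer: 13/2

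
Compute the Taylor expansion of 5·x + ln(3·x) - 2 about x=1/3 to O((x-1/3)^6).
-1/3 + 8·(x - 1/3) - 9·(x - 1/3)^2/2 + 9·(x - 1/3)^3 - 81·(x - 1/3)^4/4 + 243·(x - 1/3)^5/5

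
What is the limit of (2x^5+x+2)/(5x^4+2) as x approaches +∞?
This is an ∞/∞ indeterminate form as x → +∞.
Divide numerator and denominator by x^5 and let the lower-order terms vanish; the numerator's degree 5 exceeds the denominator's degree 4, so the quotient diverges.
Limit = ∞.

Final answer: ∞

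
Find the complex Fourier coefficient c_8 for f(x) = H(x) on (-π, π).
Compute the real Fourier coefficients first: a_8 = 0, b_8 = 0.
Then c_8 = (a_8 − i·b_8)/2 = 0.

Final answer: 0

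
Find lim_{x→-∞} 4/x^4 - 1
Evaluate the dominant behaviour as x → -∞; each term tends to a finite value or vanishes.
Limit = -1.

Final answer: -1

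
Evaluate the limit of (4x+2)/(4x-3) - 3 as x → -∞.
Evaluate the dominant behaviour as x → -∞; each term tends to a finite value or vanishes.
Limit = -2.

Final answer: -2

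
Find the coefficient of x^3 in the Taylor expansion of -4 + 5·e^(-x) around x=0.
Expand to order 3: -4 + 5·e^(-x) = -5·x^3/6 + 5·x^2/2 - 5·x + 1 + O(x^4).
The coefficient of x^3 is -5/6.

Final answer: -5/6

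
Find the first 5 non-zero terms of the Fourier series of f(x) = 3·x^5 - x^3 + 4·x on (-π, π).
(-122·π^2 + 6·π^4 + 740)·sin(x) + (-3·π^4 - 28 + 16·π^2)·sin(2·x) + (-46·π^2/9 + 164/27 + 2·π^4)·sin(3·x) + (-3·π^4/2 - 185/64 + 19·π^2/8)·sin(4·x) + (-34·π^2/25 + 1204/625 + 6·π^4/5)·sin(5·x)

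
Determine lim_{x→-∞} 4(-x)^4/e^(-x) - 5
The quotient is an ∞/∞ indeterminate form as x → -∞.
Compare growth rates of the dominant terms (exponentials ≫ polynomials ≫ logarithms), or apply L'Hôpital's rule; the quotient → 0.
Adding the constant: 0 - 5 = -5. Limit = -5.

Final answer: -5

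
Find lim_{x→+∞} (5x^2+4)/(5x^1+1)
This is an ∞/∞ indeterminate form as x → +∞.
Divide numerator and denominator by x^2 and let the lower-order terms vanish; the numerator's degree 2 exceeds the denominator's degree 1, so the quotient diverges.
Limit = ∞.

Final answer: ∞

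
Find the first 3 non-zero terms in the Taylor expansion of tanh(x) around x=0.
2·x^5/15 - x^3/3 + x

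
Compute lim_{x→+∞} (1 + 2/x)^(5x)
As x → +∞: write (1 + 2/x)^(5x) = ((1 + 2/x)^x)^5 → (e^2)^5 = e^10.
Limit = e^(10).

Final answer: e^(10)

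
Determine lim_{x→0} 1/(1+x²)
Direct substitution at x = 0 gives 1.

Final answer: 1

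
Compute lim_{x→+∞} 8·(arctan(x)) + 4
Evaluate the dominant behaviour as x → +∞; each term tends to a finite value or vanishes.
Limit = 4 + 4·π.

Final answer: 4 + 4·π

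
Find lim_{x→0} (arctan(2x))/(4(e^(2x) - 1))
Both numerator and denominator → 0 as x → 0; this is a 0/0 indeterminate form.
Expand each to leading order near x = 0: numerator ~ 2·x, denominator ~ 8·x.
The limit of the ratio is 1/4.

Final answer: 1/4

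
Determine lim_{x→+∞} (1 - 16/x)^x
As x → +∞: this is the defining limit (1 - 16/x)^x → e^(-16).
Limit = e^(-16).

Final answer: e^(-16)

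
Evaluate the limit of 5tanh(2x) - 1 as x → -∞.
Evaluate the dominant behaviour as x → -∞; each term tends to a finite value or vanishes.
Limit = -6.

Final answer: -6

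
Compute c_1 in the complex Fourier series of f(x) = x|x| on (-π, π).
Compute the real Fourier coefficients first: a_1 = 0, b_1 = (-8 + 2·π^2)/π.
Then c_1 = (a_1 − i·b_1)/2 = -i·π + 4·i/π.

Final answer: -i·π + 4·i/π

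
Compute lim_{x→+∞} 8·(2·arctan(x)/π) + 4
Evaluate the dominant behaviour as x → +∞; each term tends to a finite value or vanishes.
Limit = 12.

Final answer: 12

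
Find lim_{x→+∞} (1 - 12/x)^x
As x → +∞: this is the defining limit (1 - 12/x)^x → e^(-12).
Limit = e^(-12).

Final answer: e^(-12)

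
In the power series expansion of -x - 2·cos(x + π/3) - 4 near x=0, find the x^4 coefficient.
Expand to order 4: -x - 2·cos(x + π/3) - 4 = -x^4/24 - √(3)·x^3/6 + x^2/2 + x·(-1 + √(3)) - 5 + O(x^5).
The coefficient of x^4 is -1/24.

Final answer: -1/24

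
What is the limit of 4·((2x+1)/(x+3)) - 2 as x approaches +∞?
Evaluate the dominant behaviour as x → +∞; each term tends to a finite value or vanishes.
Limit = 6.

Final answer: 6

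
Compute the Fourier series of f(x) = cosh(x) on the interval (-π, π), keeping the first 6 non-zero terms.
-cos(x)·sinh(π)/π + 2·cos(2·x)·sinh(π)/(5·π) - cos(3·x)·sinh(π)/(5·π) + 2·cos(4·x)·sinh(π)/(17·π) - cos(5·x)·sinh(π)/(13·π) + sinh(π)/π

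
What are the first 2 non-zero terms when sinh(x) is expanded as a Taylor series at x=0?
x^3/6 + x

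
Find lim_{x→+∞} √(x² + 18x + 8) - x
This is an ∞ − ∞ indeterminate form.
Multiply and divide by the conjugate √(x²+18x + 8) + x; the x² terms cancel, leaving (18x + 8)/(√(x²+18x + 8)+x) → 18/2 = 9.
Limit = 9.

Final answer: 9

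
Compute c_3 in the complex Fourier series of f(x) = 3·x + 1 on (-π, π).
Compute the real Fourier coefficients first: a_3 = 0, b_3 = 2.
Then c_3 = (a_3 − i·b_3)/2 = -i.

Final answer: -i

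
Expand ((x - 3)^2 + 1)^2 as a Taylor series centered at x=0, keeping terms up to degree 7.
x^4 - 12·x^3 + 56·x^2 - 120·x + 100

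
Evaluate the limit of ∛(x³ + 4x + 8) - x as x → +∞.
This is an ∞ − ∞ indeterminate form.
Multiply by (A² + AB + B²)/(A² + AB + B²) where A = ∛(x³+4x + 8), B = x to use A³ − B³ = (A−B)(A²+AB+B²); the x³ terms cancel, leaving (4x + 8)/(A²+AB+B²) with denominator ~ 3x², so the limit is 0.
Limit = 0.

Final answer: 0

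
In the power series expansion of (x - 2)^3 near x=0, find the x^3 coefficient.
Expand to order 3: (x - 2)^3 = x^3 - 6·x^2 + 12·x - 8 + O(x^4).
The coefficient of x^3 is 1.

Final answer: 1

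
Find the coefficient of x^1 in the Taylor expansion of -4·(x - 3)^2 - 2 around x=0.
Expand to order 1: -4·(x - 3)^2 - 2 = 24·x - 38 + O(x^2).
The coefficient of x^1 is 24.

Final answer: 24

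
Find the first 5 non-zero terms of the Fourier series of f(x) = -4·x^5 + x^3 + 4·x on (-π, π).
(-964 - 8·π^4 + 162·π^2)·sin(x) + (-21·π^2 + 55/2 + 4·π^4)·sin(2·x) + (-8·π^4/3 - 140/81 + 178·π^2/27)·sin(3·x) + (-3·π^2 - 7/8 + 2·π^4)·sin(4·x) + (-8·π^4/5 + 748/625 + 42·π^2/25)·sin(5·x)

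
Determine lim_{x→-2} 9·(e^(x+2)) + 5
Direct substitution at x = -2 gives 14.

Final answer: 14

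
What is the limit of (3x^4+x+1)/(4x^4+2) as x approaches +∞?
This is an ∞/∞ indeterminate form as x → +∞.
Divide numerator and denominator by x^4 and let the lower-order terms vanish; the leading terms give 3/4.
Limit = 3/4.

Final answer: 3/4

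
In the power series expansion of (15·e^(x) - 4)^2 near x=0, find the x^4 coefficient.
Expand to order 4: (15·e^(x) - 4)^2 = 145·x^4 + 280·x^3 + 390·x^2 + 330·x + 121 + O(x^5).
The coefficient of x^4 is 145.

Final answer: 145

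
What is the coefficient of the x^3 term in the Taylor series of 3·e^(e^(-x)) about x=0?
Expand to order 3: 3·e^(e^(-x)) = -5·e·x^3/2 + 3·e·x^2 - 3·e·x + 3·e + O(x^4).
The coefficient of x^3 is -5·e/2.

Final answer: -5·e/2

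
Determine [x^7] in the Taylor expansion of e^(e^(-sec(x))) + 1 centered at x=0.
0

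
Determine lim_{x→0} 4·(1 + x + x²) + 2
Direct substitution at x = 0 gives 6.

Final answer: 6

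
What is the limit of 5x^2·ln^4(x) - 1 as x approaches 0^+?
The product is a 0·∞ indeterminate form at x → 0⁺.
Rewrite the product as 5·ln^4(x) / x^(-2) and apply L'Hôpital, or use the standard hierarchy x^(-2) ≫ |ln x|^4 as x → 0⁺.
The indeterminate product → 0, so the limit = -1.

Final answer: -1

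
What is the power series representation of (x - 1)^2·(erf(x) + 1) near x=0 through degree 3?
4·x^3/(3·√(π)) + x^2·(1 - 4/√(π)) + x·(-2 + 2/√(π)) + 1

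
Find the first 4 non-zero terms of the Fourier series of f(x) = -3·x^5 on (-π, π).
(-720 - 6·π^4 + 120·π^2)·sin(x) + (-15·π^2 + 45/2 + 3·π^4)·sin(2·x) + (-2·π^4 - 80/27 + 40·π^2/9)·sin(3·x) + (-15·π^2/8 + 45/64 + 3·π^4/2)·sin(4·x)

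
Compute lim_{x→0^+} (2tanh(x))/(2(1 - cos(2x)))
Both numerator and denominator → 0 as x → 0^+; this is a 0/0 indeterminate form.
Expand each to leading order near x = 0: numerator ~ 2·x, denominator ~ 4·x^2.
The limit of the ratio is ∞.

Final answer: ∞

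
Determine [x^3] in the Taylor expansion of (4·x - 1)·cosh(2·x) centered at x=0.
Expand to order 3: (4·x - 1)·cosh(2·x) = 8·x^3 - 2·x^2 + 4·x - 1 + O(x^4).
The coefficient of x^3 is 8.

Final answer: 8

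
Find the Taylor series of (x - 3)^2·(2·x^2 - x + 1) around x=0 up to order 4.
2·x^4 - 13·x^3 + 25·x^2 - 15·x + 9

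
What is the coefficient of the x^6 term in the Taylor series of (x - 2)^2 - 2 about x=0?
Expand to order 6: (x - 2)^2 - 2 = x^2 - 4·x + 2 + O(x^7).
The coefficient of x^6 is 0.

Final answer: 0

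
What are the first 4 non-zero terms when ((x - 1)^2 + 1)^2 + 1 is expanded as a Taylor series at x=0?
-4·x^3 + 8·x^2 - 8·x + 5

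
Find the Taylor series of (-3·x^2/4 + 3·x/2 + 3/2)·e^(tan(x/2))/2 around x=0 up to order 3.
-3·x^3/64 + 3·x^2/32 + 9·x/8 + 3/4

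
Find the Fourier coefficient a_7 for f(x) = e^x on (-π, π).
a_7 = (1/π) ∫_{-π}^{π} f(x)·cos(7x) dx.
Evaluate the integral (use parity and integration by parts as needed): a_7 = (1 - e^(2·π))·e^(-π)/(50·π).

Final answer: (1 - e^(2·π))·e^(-π)/(50·π)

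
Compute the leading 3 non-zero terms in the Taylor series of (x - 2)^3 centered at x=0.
-6·x^2 + 12·x - 8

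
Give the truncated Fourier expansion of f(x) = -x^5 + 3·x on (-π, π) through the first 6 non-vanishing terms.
(-234 - 2·π^4 + 40·π^2)·sin(x) + (-5·π^2 + 9/2 + π^4)·sin(2·x) + (-2·π^4/3 + 82/81 + 40·π^2/27)·sin(3·x) + (-5·π^2/8 - 81/64 + π^4/2)·sin(4·x) + (-2·π^4/5 + 702/625 + 8·π^2/25)·sin(5·x) + (-5·π^2/27 - 157/162 + π^4/3)·sin(6·x)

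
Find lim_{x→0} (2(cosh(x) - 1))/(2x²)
Both numerator and denominator → 0 as x → 0; this is a 0/0 indeterminate form.
Expand each to leading order near x = 0: numerator ~ x^2, denominator ~ 2·x^2.
The limit of the ratio is 1/2.

Final answer: 1/2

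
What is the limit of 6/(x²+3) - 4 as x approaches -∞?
Evaluate the dominant behaviour as x → -∞; each term tends to a finite value or vanishes.
Limit = -4.

Final answer: -4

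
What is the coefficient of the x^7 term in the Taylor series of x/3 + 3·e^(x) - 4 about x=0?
Expand to order 7: x/3 + 3·e^(x) - 4 = x^7/1680 + x^6/240 + x^5/40 + x^4/8 + x^3/2 + 3·x^2/2 + 10·x/3 - 1 + O(x^8).
The coefficient of x^7 is 1/1680.

Final answer: 1/1680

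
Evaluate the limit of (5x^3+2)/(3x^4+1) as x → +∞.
This is an ∞/∞ indeterminate form as x → +∞.
Divide numerator and denominator by x^4 and let the lower-order terms vanish; the numerator's degree 3 is below the denominator's degree 4, so the quotient → 0.
Limit = 0.

Final answer: 0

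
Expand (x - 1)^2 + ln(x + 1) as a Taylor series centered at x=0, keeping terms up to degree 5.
x^5/5 - x^4/4 + x^3/3 + x^2/2 - x + 1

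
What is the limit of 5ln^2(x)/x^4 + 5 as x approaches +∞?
The quotient is an ∞/∞ indeterminate form as x → +∞.
The polynomial denominator x^4 dominates the logarithmic numerator (any positive power of x ≫ ln^2(x) as x → ∞), so the quotient → 0.
Adding the constant: 0 + 5 = 5. Limit = 5.

Final answer: 5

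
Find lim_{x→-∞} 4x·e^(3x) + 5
The product is a 0·∞ indeterminate form at x → -∞.
Rewrite the product as 4x / e^(-3x) (an ∞/∞ form) and apply L'Hôpital, or use the standard hierarchy e^(3|x|) ≫ |x| as x → -∞.
The indeterminate product → 0, so the limit = 5.

Final answer: 5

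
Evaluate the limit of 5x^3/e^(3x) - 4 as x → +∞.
The quotient is an ∞/∞ indeterminate form as x → +∞.
The exponential denominator e^(3x) dominates the polynomial numerator (e^x ≫ x^3 as x → ∞), so the quotient → 0.
Adding the constant: 0 - 4 = -4. Limit = -4.

Final answer: -4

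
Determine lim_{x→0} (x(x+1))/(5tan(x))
Both numerator and denominator → 0 as x → 0; this is a 0/0 indeterminate form.
Expand each to leading order near x = 0: numerator ~ x, denominator ~ 5·x.
The limit of the ratio is 1/5.

Final answer: 1/5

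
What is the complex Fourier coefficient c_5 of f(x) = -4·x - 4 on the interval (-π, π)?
Compute the real Fourier coefficients first: a_5 = 0, b_5 = -8/5.
Then c_5 = (a_5 − i·b_5)/2 = 4·i/5.

Final answer: 4·i/5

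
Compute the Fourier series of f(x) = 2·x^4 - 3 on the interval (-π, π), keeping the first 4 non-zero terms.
(96 - 16·π^2)·cos(x) + (-6 + 4·π^2)·cos(2·x) + (32/27 - 16·π^2/9)·cos(3·x) - 3 + 2·π^4/5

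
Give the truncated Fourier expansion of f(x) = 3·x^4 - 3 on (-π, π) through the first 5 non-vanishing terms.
(144 - 24·π^2)·cos(x) + (-9 + 6·π^2)·cos(2·x) + (16/9 - 8·π^2/3)·cos(3·x) + (-9/16 + 3·π^2/2)·cos(4·x) - 3 + 3·π^4/5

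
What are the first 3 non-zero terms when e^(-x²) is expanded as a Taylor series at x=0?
x^4/2 - x^2 + 1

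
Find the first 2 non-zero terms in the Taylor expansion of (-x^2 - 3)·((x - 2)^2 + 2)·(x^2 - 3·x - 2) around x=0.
30·x + 36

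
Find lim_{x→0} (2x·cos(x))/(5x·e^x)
Both numerator and denominator → 0 as x → 0; this is a 0/0 indeterminate form.
Expand each to leading order near x = 0: numerator ~ 2·x, denominator ~ 5·x.
The limit of the ratio is 2/5.

Final answer: 2/5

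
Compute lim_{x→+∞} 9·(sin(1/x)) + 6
Evaluate the dominant behaviour as x → +∞; each term tends to a finite value or vanishes.
Limit = 6.

Final answer: 6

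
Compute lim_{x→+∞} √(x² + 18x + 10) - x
This is an ∞ − ∞ indeterminate form.
Multiply and divide by the conjugate √(x²+18x + 10) + x; the x² terms cancel, leaving (18x + 10)/(√(x²+18x + 10)+x) → 18/2 = 9.
Limit = 9.

Final answer: 9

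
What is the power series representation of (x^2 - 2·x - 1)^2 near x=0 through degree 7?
x^4 - 4·x^3 + 2·x^2 + 4·x + 1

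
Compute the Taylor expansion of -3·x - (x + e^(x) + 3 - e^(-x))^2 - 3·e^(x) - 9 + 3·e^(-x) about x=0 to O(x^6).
-3·x^5/20 - 2·x^4 - 3·x^3 - 9·x^2 - 27·x - 18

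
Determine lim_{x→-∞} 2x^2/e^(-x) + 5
The quotient is an ∞/∞ indeterminate form as x → -∞.
Compare growth rates of the dominant terms (exponentials ≫ polynomials ≫ logarithms), or apply L'Hôpital's rule; the quotient → 0.
Adding the constant: 0 + 5 = 5. Limit = 5.

Final answer: 5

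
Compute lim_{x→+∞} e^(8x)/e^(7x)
This is an ∞/∞ indeterminate form as x → +∞.
Rewrite e^(8x)/e^(7x) = e^((8−7)x) = e^(x); the exponent coefficient is 1 > 0 so e^(x) → ∞.
Limit = ∞.

Final answer: ∞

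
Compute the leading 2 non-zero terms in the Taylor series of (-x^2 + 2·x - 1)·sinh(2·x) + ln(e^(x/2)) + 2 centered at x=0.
2 - 3·x/2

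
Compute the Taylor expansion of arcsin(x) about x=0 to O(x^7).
3·x^5/40 + x^3/6 + x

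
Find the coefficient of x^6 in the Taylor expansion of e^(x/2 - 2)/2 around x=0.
Expand to order 6: e^(x/2 - 2)/2 = x^6·e^(-2)/92160 + x^5·e^(-2)/7680 + x^4·e^(-2)/768 + x^3·e^(-2)/96 + x^2·e^(-2)/16 + x·e^(-2)/4 + e^(-2)/2 + O(x^7).
The coefficient of x^6 is e^(-2)/92160.

Final answer: e^(-2)/92160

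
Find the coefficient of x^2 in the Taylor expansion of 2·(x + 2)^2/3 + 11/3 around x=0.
Expand to order 2: 2·(x + 2)^2/3 + 11/3 = 2·x^2/3 + 8·x/3 + 19/3 + O(x^3).
The coefficient of x^2 is 2/3.

Final answer: 2/3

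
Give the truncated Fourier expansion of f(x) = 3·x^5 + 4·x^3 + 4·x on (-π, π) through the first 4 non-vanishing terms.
(-112·π^2 + 6·π^4 + 680)·sin(x) + (-3·π^4 - 41/2 + 11·π^2)·sin(2·x) + (-16·π^2/9 + 104/27 + 2·π^4)·sin(3·x) + (-3·π^4/2 - 125/64 - π^2/8)·sin(4·x)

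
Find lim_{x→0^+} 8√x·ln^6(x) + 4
The product is a 0·∞ indeterminate form at x → 0⁺.
Rewrite the product as 8·ln^6(x) / x^(-1/2) and apply L'Hôpital, or use the standard hierarchy x^(-1/2) ≫ |ln x|^6 as x → 0⁺.
The indeterminate product → 0, so the limit = 4.

Final answer: 4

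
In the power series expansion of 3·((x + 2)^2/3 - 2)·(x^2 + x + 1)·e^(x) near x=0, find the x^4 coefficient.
Expand to order 4: 3·((x + 2)^2/3 - 2)·(x^2 + x + 1)·e^(x) = 31·x^4/4 + 26·x^3/3 + 4·x^2 - 2 + O(x^5).
The coefficient of x^4 is 31/4.

Final answer: 31/4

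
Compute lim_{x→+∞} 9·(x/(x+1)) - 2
Evaluate the dominant behaviour as x → +∞; each term tends to a finite value or vanishes.
Limit = 7.

Final answer: 7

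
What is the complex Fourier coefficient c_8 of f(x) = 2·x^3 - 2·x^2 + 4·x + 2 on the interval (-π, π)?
Compute the real Fourier coefficients first: a_8 = -1/8, b_8 = -π^2/2 - 61/64.
Then c_8 = (a_8 − i·b_8)/2 = -1/16 + 61·i/128 + i·π^2/4.

Final answer: -1/16 + 61·i/128 + i·π^2/4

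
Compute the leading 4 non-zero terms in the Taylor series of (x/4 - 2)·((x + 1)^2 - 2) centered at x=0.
x^3/4 - 3·x^2/2 - 17·x/4 + 2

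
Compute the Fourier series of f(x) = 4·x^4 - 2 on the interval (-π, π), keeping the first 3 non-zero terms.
(192 - 32·π^2)·cos(x) + (-12 + 8·π^2)·cos(2·x) - 2 + 4·π^4/5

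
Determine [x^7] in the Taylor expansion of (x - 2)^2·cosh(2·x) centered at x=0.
Expand to order 7: (x - 2)^2·cosh(2·x) = -16·x^7/45 + 46·x^6/45 - 8·x^5/3 + 14·x^4/3 - 8·x^3 + 9·x^2 - 4·x + 4 + O(x^8).
The coefficient of x^7 is -16/45.

Final answer: -16/45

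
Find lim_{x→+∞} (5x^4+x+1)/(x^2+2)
This is an ∞/∞ indeterminate form as x → +∞.
Divide numerator and denominator by x^4 and let the lower-order terms vanish; the numerator's degree 4 exceeds the denominator's degree 2, so the quotient diverges.
Limit = ∞.

Final answer: ∞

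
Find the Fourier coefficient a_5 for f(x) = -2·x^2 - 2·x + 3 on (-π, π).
a_5 = (1/π) ∫_{-π}^{π} f(x)·cos(5x) dx.
Evaluate the integral (use parity and integration by parts as needed): a_5 = 8/25.

Final answer: 8/25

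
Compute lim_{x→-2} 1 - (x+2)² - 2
Direct substitution at x = -2 gives -1.

Final answer: -1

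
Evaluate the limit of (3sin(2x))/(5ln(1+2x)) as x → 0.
Both numerator and denominator → 0 as x → 0; this is a 0/0 indeterminate form.
Expand each to leading order near x = 0: numerator ~ 6·x, denominator ~ 10·x.
The limit of the ratio is 3/5.

Final answer: 3/5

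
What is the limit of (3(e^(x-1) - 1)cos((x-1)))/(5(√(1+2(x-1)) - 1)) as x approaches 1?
Both numerator and denominator → 0 as x → 1; this is a 0/0 indeterminate form.
Expand each to leading order near x = 1: numerator ~ 3·(x - 1), denominator ~ 5·(x - 1).
The limit of the ratio is 3/5.

Final answer: 3/5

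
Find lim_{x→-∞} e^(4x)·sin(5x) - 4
Evaluate the dominant behaviour as x → -∞; each term tends to a finite value or vanishes.
Limit = -4.

Final answer: -4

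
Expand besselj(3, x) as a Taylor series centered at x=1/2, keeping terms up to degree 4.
besselj(3, 1/2) + (-besselj(4, 1/2)/2 + besselj(2, 1/2)/2)·(x - 1/2) + (-besselj(3, 1/2)/4 + besselj(5, 1/2)/8 + besselj(1, 1/2)/8)·(x - 1/2)^2 + (-besselj(2, 1/2)/16 - besselj(6, 1/2)/48 + besselj(4, 1/2)/16 + besselj(0, 1/2)/48)·(x - 1/2)^3 + (-5·besselj(1, 1/2)/384 - besselj(5, 1/2)/96 + besselj(7, 1/2)/384 + besselj(3, 1/2)/64)·(x - 1/2)^4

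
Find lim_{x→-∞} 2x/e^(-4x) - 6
The quotient is an ∞/∞ indeterminate form as x → -∞.
Compare growth rates of the dominant terms (exponentials ≫ polynomials ≫ logarithms), or apply L'Hôpital's rule; the quotient → 0.
Adding the constant: 0 - 6 = -6. Limit = -6.

Final answer: -6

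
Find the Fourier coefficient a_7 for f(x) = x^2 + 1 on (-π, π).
a_7 = (1/π) ∫_{-π}^{π} f(x)·cos(7x) dx.
Evaluate the integral (use parity and integration by parts as needed): a_7 = -4/49.

Final answer: -4/49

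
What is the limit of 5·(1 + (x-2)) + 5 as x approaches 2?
Direct substitution at x = 2 gives 10.

Final answer: 10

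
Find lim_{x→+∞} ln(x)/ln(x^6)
This is an ∞/∞ indeterminate form as x → +∞.
Write ln(x^6) = 6·ln(x), reducing the quotient to 1/6.
Limit = 1/6.

Final answer: 1/6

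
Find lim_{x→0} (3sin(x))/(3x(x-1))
Both numerator and denominator → 0 as x → 0; this is a 0/0 indeterminate form.
Expand each to leading order near x = 0: numerator ~ 3·x, denominator ~ -3·x.
The limit of the ratio is -1.

Final answer: -1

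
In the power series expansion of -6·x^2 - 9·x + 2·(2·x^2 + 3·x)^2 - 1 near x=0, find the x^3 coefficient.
Expand to order 3: -6·x^2 - 9·x + 2·(2·x^2 + 3·x)^2 - 1 = 24·x^3 + 12·x^2 - 9·x - 1 + O(x^4).
The coefficient of x^3 is 24.

Final answer: 24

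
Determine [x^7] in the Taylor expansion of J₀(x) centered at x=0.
Expand to order 7: J₀(x) = -x^6/2304 + x^4/64 - x^2/4 + 1 + O(x^8).
The coefficient of x^7 is 0.

Final answer: 0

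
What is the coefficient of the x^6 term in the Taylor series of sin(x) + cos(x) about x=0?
Expand to order 6: sin(x) + cos(x) = -x^6/720 + x^5/120 + x^4/24 - x^3/6 - x^2/2 + x + 1 + O(x^7).
The coefficient of x^6 is -1/720.

Final answer: -1/720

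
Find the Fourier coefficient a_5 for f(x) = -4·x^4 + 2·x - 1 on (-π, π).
a_5 = (1/π) ∫_{-π}^{π} f(x)·cos(5x) dx.
Evaluate the integral (use parity and integration by parts as needed): a_5 = -192/625 + 32·π^2/25.

Final answer: -192/625 + 32·π^2/25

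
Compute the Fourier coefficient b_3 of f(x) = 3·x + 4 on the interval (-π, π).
b_3 = (1/π) ∫_{-π}^{π} f(x)·sin(3x) dx.
Evaluate the integral (use parity and integration by parts as needed): b_3 = 2.

Final answer: 2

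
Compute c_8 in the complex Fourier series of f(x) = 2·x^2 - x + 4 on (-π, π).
Compute the real Fourier coefficients first: a_8 = 1/8, b_8 = 1/4.
Then c_8 = (a_8 − i·b_8)/2 = 1/16 - i/8.

Final answer: 1/16 - i/8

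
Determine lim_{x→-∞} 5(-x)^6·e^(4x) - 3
The product is a 0·∞ indeterminate form at x → -∞.
Rewrite the product as 5(-x)^6 / e^(-4x) (an ∞/∞ form) and apply L'Hôpital, or use the standard hierarchy e^(4|x|) ≫ |(-x)^6| as x → -∞.
The indeterminate product → 0, so the limit = -3.

Final answer: -3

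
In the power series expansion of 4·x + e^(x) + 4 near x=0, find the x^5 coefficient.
Expand to order 5: 4·x + e^(x) + 4 = x^5/120 + x^4/24 + x^3/6 + x^2/2 + 5·x + 5 + O(x^6).
The coefficient of x^5 is 1/120.

Final answer: 1/120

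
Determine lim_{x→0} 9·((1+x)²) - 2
Direct substitution at x = 0 gives 7.

Final answer: 7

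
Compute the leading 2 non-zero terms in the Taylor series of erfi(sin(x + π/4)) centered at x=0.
√(2)·x·e^(1/2)/√(π) + erfi(√(2)/2)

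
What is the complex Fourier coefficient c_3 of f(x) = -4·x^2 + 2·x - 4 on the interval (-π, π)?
Compute the real Fourier coefficients first: a_3 = 16/9, b_3 = 4/3.
Then c_3 = (a_3 − i·b_3)/2 = 8/9 - 2·i/3.

Final answer: 8/9 - 2·i/3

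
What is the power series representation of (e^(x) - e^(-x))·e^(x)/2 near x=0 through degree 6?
2·x^6/45 + 2·x^5/15 + x^4/3 + 2·x^3/3 + x^2 + x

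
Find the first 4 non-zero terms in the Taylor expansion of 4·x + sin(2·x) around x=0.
-8·x^7/315 + 4·x^5/15 - 4·x^3/3 + 6·x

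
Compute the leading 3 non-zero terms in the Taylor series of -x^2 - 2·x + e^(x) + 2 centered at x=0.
-x^2/2 - x + 3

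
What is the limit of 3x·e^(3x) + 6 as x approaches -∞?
The product is a 0·∞ indeterminate form at x → -∞.
Rewrite the product as 3x / e^(-3x) (an ∞/∞ form) and apply L'Hôpital, or use the standard hierarchy e^(3|x|) ≫ |x| as x → -∞.
The indeterminate product → 0, so the limit = 6.

Final answer: 6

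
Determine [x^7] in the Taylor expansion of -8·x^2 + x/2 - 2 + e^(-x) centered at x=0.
Expand to order 7: -8·x^2 + x/2 - 2 + e^(-x) = -x^7/5040 + x^6/720 - x^5/120 + x^4/24 - x^3/6 - 15·x^2/2 - x/2 - 1 + O(x^8).
The coefficient of x^7 is -1/5040.

Final answer: -1/5040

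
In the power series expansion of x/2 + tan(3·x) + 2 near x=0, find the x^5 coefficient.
Expand to order 5: x/2 + tan(3·x) + 2 = 162·x^5/5 + 9·x^3 + 7·x/2 + 2 + O(x^6).
The coefficient of x^5 is 162/5.

Final answer: 162/5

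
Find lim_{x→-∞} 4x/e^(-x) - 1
The quotient is an ∞/∞ indeterminate form as x → -∞.
Compare growth rates of the dominant terms (exponentials ≫ polynomials ≫ logarithms), or apply L'Hôpital's rule; the quotient → 0.
Adding the constant: 0 - 1 = -1. Limit = -1.

Final answer: -1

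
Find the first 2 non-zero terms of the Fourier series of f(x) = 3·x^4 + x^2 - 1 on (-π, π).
(140 - 24·π^2)·cos(x) - 1 + π^2/3 + 3·π^4/5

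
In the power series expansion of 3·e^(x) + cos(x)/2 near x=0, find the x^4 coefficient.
Expand to order 4: 3·e^(x) + cos(x)/2 = 7·x^4/48 + x^3/2 + 5·x^2/4 + 3·x + 7/2 + O(x^5).
The coefficient of x^4 is 7/48.

Final answer: 7/48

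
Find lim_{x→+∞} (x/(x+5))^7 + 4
As x → +∞: x/(x+5) = 1/(1 + 5/x) → 1, and the 7th power of a limit-1 base also → 1; with the additive constant, 1 + 4 = 5.
Limit = 5.

Final answer: 5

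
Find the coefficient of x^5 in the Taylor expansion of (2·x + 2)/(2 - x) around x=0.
Expand to order 5: (2·x + 2)/(2 - x) = 3·x^5/32 + 3·x^4/16 + 3·x^3/8 + 3·x^2/4 + 3·x/2 + 1 + O(x^6).
The coefficient of x^5 is 3/32.

Final answer: 3/32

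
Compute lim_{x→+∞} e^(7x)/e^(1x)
This is an ∞/∞ indeterminate form as x → +∞.
Rewrite e^(7x)/e^(1x) = e^((7−1)x) = e^(6x); the exponent coefficient is 6 > 0 so e^(6x) → ∞.
Limit = ∞.

Final answer: ∞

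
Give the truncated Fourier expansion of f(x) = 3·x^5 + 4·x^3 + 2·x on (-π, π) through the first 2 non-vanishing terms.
(-112·π^2 + 6·π^4 + 676)·sin(x) + (-3·π^4 - 37/2 + 11·π^2)·sin(2·x)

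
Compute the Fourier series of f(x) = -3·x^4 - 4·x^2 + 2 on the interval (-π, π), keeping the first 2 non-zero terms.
(-128 + 24·π^2)·cos(x) - 3·π^4/5 - 4·π^2/3 + 2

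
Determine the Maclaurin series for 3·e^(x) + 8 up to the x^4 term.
x^4/8 + x^3/2 + 3·x^2/2 + 3·x + 11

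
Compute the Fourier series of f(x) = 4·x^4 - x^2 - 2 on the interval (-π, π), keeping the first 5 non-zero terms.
(196 - 32·π^2)·cos(x) + (-13 + 8·π^2)·cos(2·x) + (76/27 - 32·π^2/9)·cos(3·x) + (-1 + 2·π^2)·cos(4·x) - π^2/3 - 2 + 4·π^4/5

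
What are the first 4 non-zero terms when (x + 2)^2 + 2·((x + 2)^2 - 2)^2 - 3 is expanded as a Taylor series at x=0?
16·x^3 + 41·x^2 + 36·x + 9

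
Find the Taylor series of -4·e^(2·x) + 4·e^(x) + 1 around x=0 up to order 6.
-7·x^6/20 - 31·x^5/30 - 5·x^4/2 - 14·x^3/3 - 6·x^2 - 4·x + 1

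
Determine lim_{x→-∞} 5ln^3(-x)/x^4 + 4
The quotient is an ∞/∞ indeterminate form as x → -∞.
Compare growth rates of the dominant terms (exponentials ≫ polynomials ≫ logarithms), or apply L'Hôpital's rule; the quotient → 0.
Adding the constant: 0 + 4 = 4. Limit = 4.

Final answer: 4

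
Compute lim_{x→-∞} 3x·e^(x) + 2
The product is a 0·∞ indeterminate form at x → -∞.
Rewrite the product as 3x / e^(-x) (an ∞/∞ form) and apply L'Hôpital, or use the standard hierarchy e^(|x|) ≫ |x| as x → -∞.
The indeterminate product → 0, so the limit = 2.

Final answer: 2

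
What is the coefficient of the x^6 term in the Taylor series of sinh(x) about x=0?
Expand to order 6: sinh(x) = x^5/120 + x^3/6 + x + O(x^7).
The coefficient of x^6 is 0.

Final answer: 0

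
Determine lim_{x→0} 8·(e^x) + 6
Direct substitution at x = 0 gives 14.

Final answer: 14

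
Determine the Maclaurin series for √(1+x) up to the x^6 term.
-21·x^6/1024 + 7·x^5/256 - 5·x^4/128 + x^3/16 - x^2/8 + x/2 + 1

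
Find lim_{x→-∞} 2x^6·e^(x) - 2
The product is a 0·∞ indeterminate form at x → -∞.
Rewrite the product as 2x^6 / e^(-x) (an ∞/∞ form) and apply L'Hôpital, or use the standard hierarchy e^(|x|) ≫ |x^6| as x → -∞.
The indeterminate product → 0, so the limit = -2.

Final answer: -2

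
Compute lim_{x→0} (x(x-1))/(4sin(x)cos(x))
Both numerator and denominator → 0 as x → 0; this is a 0/0 indeterminate form.
Expand each to leading order near x = 0: numerator ~ -x, denominator ~ 4·x.
The limit of the ratio is -1/4.

Final answer: -1/4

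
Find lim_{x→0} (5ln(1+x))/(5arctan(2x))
Both numerator and denominator → 0 as x → 0; this is a 0/0 indeterminate form.
Expand each to leading order near x = 0: numerator ~ 5·x, denominator ~ 10·x.
The limit of the ratio is 1/2.

Final answer: 1/2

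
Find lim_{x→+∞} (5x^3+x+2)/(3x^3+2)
This is an ∞/∞ indeterminate form as x → +∞.
Divide numerator and denominator by x^3 and let the lower-order terms vanish; the leading terms give 5/3.
Limit = 5/3.

Final answer: 5/3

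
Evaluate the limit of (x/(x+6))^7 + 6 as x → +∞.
As x → +∞: x/(x+6) = 1/(1 + 6/x) → 1, and the 7th power of a limit-1 base also → 1; with the additive constant, 1 + 6 = 7.
Limit = 7.

Final answer: 7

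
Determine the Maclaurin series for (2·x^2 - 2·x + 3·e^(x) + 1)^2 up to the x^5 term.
79·x^5/20 + 57·x^4/4 + 11·x^3 + 29·x^2 + 8·x + 16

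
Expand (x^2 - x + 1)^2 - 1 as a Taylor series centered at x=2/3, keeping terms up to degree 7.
-32/81 + 14·(x - 2/3)/27 + 5·(x - 2/3)^2/3 + 2·(x - 2/3)^3/3 + (x - 2/3)^4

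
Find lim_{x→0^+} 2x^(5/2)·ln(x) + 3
The product is a 0·∞ indeterminate form at x → 0⁺.
Rewrite the product as 2·ln(x) / x^(-5/2) and apply L'Hôpital, or use the standard hierarchy x^(-5/2) ≫ |ln x| as x → 0⁺.
The indeterminate product → 0, so the limit = 3.

Final answer: 3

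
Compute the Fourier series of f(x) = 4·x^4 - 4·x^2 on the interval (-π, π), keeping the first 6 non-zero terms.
(208 - 32·π^2)·cos(x) + (-16 + 8·π^2)·cos(2·x) + (112/27 - 32·π^2/9)·cos(3·x) + (-7/4 + 2·π^2)·cos(4·x) + (592/625 - 32·π^2/25)·cos(5·x) - 4·π^2/3 + 4·π^4/5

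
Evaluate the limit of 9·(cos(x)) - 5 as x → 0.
Direct substitution at x = 0 gives 4.

Final answer: 4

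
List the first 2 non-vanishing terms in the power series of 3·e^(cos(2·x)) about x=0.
-6·e·x^2 + 3·e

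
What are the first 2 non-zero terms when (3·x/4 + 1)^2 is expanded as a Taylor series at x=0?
3·x/2 + 1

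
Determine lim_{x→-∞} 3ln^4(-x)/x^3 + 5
The quotient is an ∞/∞ indeterminate form as x → -∞.
Compare growth rates of the dominant terms (exponentials ≫ polynomials ≫ logarithms), or apply L'Hôpital's rule; the quotient → 0.
Adding the constant: 0 + 5 = 5. Limit = 5.

Final answer: 5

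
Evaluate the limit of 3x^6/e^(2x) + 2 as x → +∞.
The quotient is an ∞/∞ indeterminate form as x → +∞.
The exponential denominator e^(2x) dominates the polynomial numerator (e^x ≫ x^6 as x → ∞), so the quotient → 0.
Adding the constant: 0 + 2 = 2. Limit = 2.

Final answer: 2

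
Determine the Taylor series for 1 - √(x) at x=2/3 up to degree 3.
-√(6)/3 + 1 - √(6)·(x - 2/3)/4 + 3·√(6)·(x - 2/3)^2/32 - 9·√(6)·(x - 2/3)^3/128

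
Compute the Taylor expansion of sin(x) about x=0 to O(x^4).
-x^3/6 + x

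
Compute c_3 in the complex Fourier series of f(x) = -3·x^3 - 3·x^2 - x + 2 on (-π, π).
Compute the real Fourier coefficients first: a_3 = 4/3, b_3 = 2/3 - 2·π^2.
Then c_3 = (a_3 − i·b_3)/2 = 2/3 - i/3 + i·π^2.

Final answer: 2/3 - i/3 + i·π^2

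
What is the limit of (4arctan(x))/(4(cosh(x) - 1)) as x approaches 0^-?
Both numerator and denominator → 0 as x → 0^-; this is a 0/0 indeterminate form.
Expand each to leading order near x = 0: numerator ~ 4·x, denominator ~ 2·x^2.
The limit of the ratio is -∞.

Final answer: -∞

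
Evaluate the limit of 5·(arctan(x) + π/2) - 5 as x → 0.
Direct substitution at x = 0 gives -5 + 5·π/2.

Final answer: -5 + 5·π/2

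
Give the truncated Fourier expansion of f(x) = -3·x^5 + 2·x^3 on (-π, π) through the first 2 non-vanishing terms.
(-744 - 6·π^4 + 124·π^2)·sin(x) + (-17·π^2 + 51/2 + 3·π^4)·sin(2·x)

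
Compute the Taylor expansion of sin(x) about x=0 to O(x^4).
-x^3/6 + x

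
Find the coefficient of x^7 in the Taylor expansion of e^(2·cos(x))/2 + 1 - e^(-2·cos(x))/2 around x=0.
Expand to order 7: e^(2·cos(x))/2 + 1 - e^(-2·cos(x))/2 = x^6·(-91·e^(2)/720 - 31·e^(-2)/720) + x^4·(-5·e^(-2)/24 + 7·e^(2)/24) + x^2·(-e^(2)/2 - e^(-2)/2) - e^(-2)/2 + 1 + e^(2)/2 + O(x^8).
The coefficient of x^7 is 0.

Final answer: 0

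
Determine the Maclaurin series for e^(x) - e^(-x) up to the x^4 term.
x^3/3 + 2·x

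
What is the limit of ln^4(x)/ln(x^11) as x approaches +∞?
This is an ∞/∞ indeterminate form as x → +∞.
Write ln(x^11) = 11·ln(x), reducing the quotient to ln^3(x)/11 → ∞.
Limit = ∞.

Final answer: ∞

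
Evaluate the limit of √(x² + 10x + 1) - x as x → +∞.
This is an ∞ − ∞ indeterminate form.
Multiply and divide by the conjugate √(x²+10x + 1) + x; the x² terms cancel, leaving (10x + 1)/(√(x²+10x + 1)+x) → 10/2 = 5.
Limit = 5.

Final answer: 5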